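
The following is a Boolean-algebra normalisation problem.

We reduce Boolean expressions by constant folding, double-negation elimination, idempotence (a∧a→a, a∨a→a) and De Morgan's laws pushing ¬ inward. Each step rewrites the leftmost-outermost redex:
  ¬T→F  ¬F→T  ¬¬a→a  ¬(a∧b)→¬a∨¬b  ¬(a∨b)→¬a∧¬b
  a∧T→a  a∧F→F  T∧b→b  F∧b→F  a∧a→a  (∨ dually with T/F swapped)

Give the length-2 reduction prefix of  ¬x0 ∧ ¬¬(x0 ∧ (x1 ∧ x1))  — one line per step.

  start: ¬x0 ∧ ¬¬(x0 ∧ (x1 ∧ x1))
  →1  ¬x0 ∧ (x0 ∧ (x1 ∧ x1))
  →2  ¬x0 ∧ (x0 ∧ x1)

Answer: after 2 steps: ¬x0 ∧ (x0 ∧ x1)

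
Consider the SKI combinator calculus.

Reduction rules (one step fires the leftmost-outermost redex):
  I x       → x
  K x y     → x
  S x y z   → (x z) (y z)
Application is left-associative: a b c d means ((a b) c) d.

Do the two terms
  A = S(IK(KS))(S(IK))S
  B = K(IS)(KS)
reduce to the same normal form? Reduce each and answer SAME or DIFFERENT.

Answer: SAME — A ⇓ S, B ⇓ S

Reduction:
Term A:
  start: S(IK(KS))(S(IK))S
  [1] IK(KS)S(S(IK)S)
  [2] K(KS)S(S(IK)S)
  [3] KS(S(IK)S)
  [4] S

Term B:
  start: K(IS)(KS)
  [1] IS
  [2] S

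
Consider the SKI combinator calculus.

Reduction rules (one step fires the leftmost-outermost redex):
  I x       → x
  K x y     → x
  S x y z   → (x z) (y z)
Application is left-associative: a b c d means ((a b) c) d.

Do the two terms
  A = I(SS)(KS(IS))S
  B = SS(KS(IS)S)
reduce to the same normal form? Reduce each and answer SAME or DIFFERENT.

Term A:
  start: I(SS)(KS(IS))S
  step 1: SS(KS(IS))S
  step 2: SS(KS(IS)S)
  step 3: SS(SS)

Term B:
  start: SS(KS(IS)S)
  step 1: SS(SS)

Answer: SAME — A ⇓ SS(SS), B ⇓ SS(SS)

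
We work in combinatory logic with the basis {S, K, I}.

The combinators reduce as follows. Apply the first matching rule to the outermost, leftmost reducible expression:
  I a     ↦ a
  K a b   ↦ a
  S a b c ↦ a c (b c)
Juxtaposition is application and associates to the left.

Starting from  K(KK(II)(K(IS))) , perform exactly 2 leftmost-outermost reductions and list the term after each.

Answer: after 2 steps: K(K(KS))

Derivation:
  start: K(KK(II)(K(IS)))
  →1  K(K(K(IS)))
  →2  K(K(KS))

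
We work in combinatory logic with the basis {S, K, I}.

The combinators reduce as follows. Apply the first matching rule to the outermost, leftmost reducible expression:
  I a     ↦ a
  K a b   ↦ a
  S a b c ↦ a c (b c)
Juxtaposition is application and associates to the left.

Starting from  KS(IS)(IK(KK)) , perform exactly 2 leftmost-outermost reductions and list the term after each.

Answer: after 2 steps: S(K(KK))

Working:
  start: KS(IS)(IK(KK))
  [1] S(IK(KK))
  [2] S(K(KK))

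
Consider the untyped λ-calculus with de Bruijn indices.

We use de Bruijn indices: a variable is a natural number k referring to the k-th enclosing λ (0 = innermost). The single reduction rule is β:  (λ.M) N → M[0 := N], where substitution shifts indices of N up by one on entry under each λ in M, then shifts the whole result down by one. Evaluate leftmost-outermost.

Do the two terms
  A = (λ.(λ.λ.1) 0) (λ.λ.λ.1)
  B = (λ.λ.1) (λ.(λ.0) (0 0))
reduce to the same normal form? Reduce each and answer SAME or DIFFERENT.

Term A:
  start: (λ.(λ.λ.1) 0) (λ.λ.λ.1)
  [1] (λ.λ.1) (λ.λ.λ.1)
  [2] λ.λ.λ.λ.1

Term B:
  start: (λ.λ.1) (λ.(λ.0) (0 0))
  [1] λ.λ.(λ.0) (0 0)
  [2] λ.λ.0 0

Answer: DIFFERENT — A ⇓ λ.λ.λ.λ.1, B ⇓ λ.λ.0 0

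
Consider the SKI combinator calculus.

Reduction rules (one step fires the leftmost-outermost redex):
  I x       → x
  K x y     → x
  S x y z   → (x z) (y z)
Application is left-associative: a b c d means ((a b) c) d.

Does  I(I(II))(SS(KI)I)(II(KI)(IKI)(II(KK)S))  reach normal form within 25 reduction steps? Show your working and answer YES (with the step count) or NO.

Answer: YES — reaches normal form KK in 23 ≤ 25 steps

Reduction:
  start: I(I(II))(SS(KI)I)(II(KI)(IKI)(II(KK)S))
  →1  I(II)(SS(KI)I)(II(KI)(IKI)(II(KK)S))
  →2  II(SS(KI)I)(II(KI)(IKI)(II(KK)S))
  →3  I(SS(KI)I)(II(KI)(IKI)(II(KK)S))
  →4  SS(KI)I(II(KI)(IKI)(II(KK)S))
  →5  SI(KII)(II(KI)(IKI)(II(KK)S))
  →6  I(II(KI)(IKI)(II(KK)S))(KII(II(KI)(IKI)(II(KK)S)))
  →7  II(KI)(IKI)(II(KK)S)(KII(II(KI)(IKI)(II(KK)S)))
  →8  I(KI)(IKI)(II(KK)S)(KII(II(KI)(IKI)(II(KK)S)))
  →9  KI(IKI)(II(KK)S)(KII(II(KI)(IKI)(II(KK)S)))
  →10  I(II(KK)S)(KII(II(KI)(IKI)(II(KK)S)))
  →11  II(KK)S(KII(II(KI)(IKI)(II(KK)S)))
  →12  I(KK)S(KII(II(KI)(IKI)(II(KK)S)))
  →13  KKS(KII(II(KI)(IKI)(II(KK)S)))
  →14  K(KII(II(KI)(IKI)(II(KK)S)))
  →15  K(I(II(KI)(IKI)(II(KK)S)))
  →16  K(II(KI)(IKI)(II(KK)S))
  →17  K(I(KI)(IKI)(II(KK)S))
  →18  K(KI(IKI)(II(KK)S))
  →19  K(I(II(KK)S))
  →20  K(II(KK)S)
  →21  K(I(KK)S)
  →22  K(KKS)
  →23  KK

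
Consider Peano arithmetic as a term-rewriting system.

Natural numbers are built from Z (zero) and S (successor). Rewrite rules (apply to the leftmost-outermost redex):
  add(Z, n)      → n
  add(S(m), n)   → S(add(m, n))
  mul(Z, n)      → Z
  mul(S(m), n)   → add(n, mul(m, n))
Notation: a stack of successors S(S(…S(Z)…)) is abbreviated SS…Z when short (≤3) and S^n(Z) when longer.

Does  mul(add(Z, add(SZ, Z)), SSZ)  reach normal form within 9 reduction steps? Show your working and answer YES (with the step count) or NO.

Answer: YES — reaches normal form SSZ in 8 ≤ 9 steps

Derivation:
  start: mul(add(Z, add(SZ, Z)), SSZ)
  step 1: mul(add(SZ, Z), SSZ)
  step 2: mul(S(add(Z, Z)), SSZ)
  step 3: add(SSZ, mul(add(Z, Z), SSZ))
  step 4: S(add(SZ, mul(add(Z, Z), SSZ)))
  step 5: S(S(add(Z, mul(add(Z, Z), SSZ))))
  step 6: S(S(mul(add(Z, Z), SSZ)))
  step 7: S(S(mul(Z, SSZ)))
  step 8: SSZ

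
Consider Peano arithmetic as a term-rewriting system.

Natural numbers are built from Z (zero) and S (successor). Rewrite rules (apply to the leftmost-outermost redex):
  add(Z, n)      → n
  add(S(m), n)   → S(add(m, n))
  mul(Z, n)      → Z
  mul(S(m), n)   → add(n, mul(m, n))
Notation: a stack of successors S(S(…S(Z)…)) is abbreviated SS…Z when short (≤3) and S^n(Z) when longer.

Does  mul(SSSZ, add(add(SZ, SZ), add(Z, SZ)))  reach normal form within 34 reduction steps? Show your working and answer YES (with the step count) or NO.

Answer: YES — reaches normal form S^9(Z) in 34 ≤ 34 steps

Derivation:
  start: mul(SSSZ, add(add(SZ, SZ), add(Z, SZ)))
  [1] add(add(add(SZ, SZ), add(Z, SZ)), mul(SSZ, add(add(SZ, SZ), add(Z, SZ))))
  [2] add(add(S(add(Z, SZ)), add(Z, SZ)), mul(SSZ, add(add(SZ, SZ), add(Z, SZ))))
  [3] add(S(add(add(Z, SZ), add(Z, SZ))), mul(SSZ, add(add(SZ, SZ), add(Z, SZ))))
  [4] S(add(add(add(Z, SZ), add(Z, SZ)), mul(SSZ, add(add(SZ, SZ), add(Z, SZ)))))
  [5] S(add(add(SZ, add(Z, SZ)), mul(SSZ, add(add(SZ, SZ), add(Z, SZ)))))
  [6] S(add(S(add(Z, add(Z, SZ))), mul(SSZ, add(add(SZ, SZ), add(Z, SZ)))))
  [7] S(S(add(add(Z, add(Z, SZ)), mul(SSZ, add(add(SZ, SZ), add(Z, SZ))))))
  [8] S(S(add(add(Z, SZ), mul(SSZ, add(add(SZ, SZ), add(Z, SZ))))))
  [9] S(S(add(SZ, mul(SSZ, add(add(SZ, SZ), add(Z, SZ))))))
  [10] S(S(S(add(Z, mul(SSZ, add(add(SZ, SZ), add(Z, SZ)))))))
  [11] S(S(S(mul(SSZ, add(add(SZ, SZ), add(Z, SZ))))))
  [12] S(S(S(add(add(add(SZ, SZ), add(Z, SZ)), mul(SZ, add(add(SZ, SZ), add(Z, SZ)))))))
  [13] S(S(S(add(add(S(add(Z, SZ)), add(Z, SZ)), mul(SZ, add(add(SZ, SZ), add(Z, SZ)))))))
  [14] S(S(S(add(S(add(add(Z, SZ), add(Z, SZ))), mul(SZ, add(add(SZ, SZ), add(Z, SZ)))))))
  [15] S(S(S(S(add(add(add(Z, SZ), add(Z, SZ)), mul(SZ, add(add(SZ, SZ), add(Z, SZ))))))))
  [16] S(S(S(S(add(add(SZ, add(Z, SZ)), mul(SZ, add(add(SZ, SZ), add(Z, SZ))))))))
  [17] S(S(S(S(add(S(add(Z, add(Z, SZ))), mul(SZ, add(add(SZ, SZ), add(Z, SZ))))))))
  [18] S(S(S(S(S(add(add(Z, add(Z, SZ)), mul(SZ, add(add(SZ, SZ), add(Z, SZ)))))))))
  [19] S(S(S(S(S(add(add(Z, SZ), mul(SZ, add(add(SZ, SZ), add(Z, SZ)))))))))
  [20] S(S(S(S(S(add(SZ, mul(SZ, add(add(SZ, SZ), add(Z, SZ)))))))))
  [21] S(S(S(S(S(S(add(Z, mul(SZ, add(add(SZ, SZ), add(Z, SZ))))))))))
  [22] S(S(S(S(S(S(mul(SZ, add(add(SZ, SZ), add(Z, SZ)))))))))
  [23] S(S(S(S(S(S(add(add(add(SZ, SZ), add(Z, SZ)), mul(Z, add(add(SZ, SZ), add(Z, SZ))))))))))
  [24] S(S(S(S(S(S(add(add(S(add(Z, SZ)), add(Z, SZ)), mul(Z, add(add(SZ, SZ), add(Z, SZ))))))))))
  [25] S(S(S(S(S(S(add(S(add(add(Z, SZ), add(Z, SZ))), mul(Z, add(add(SZ, SZ), add(Z, SZ))))))))))
  [26] S(S(S(S(S(S(S(add(add(add(Z, SZ), add(Z, SZ)), mul(Z, add(add(SZ, SZ), add(Z, SZ)))))))))))
  [27] S(S(S(S(S(S(S(add(add(SZ, add(Z, SZ)), mul(Z, add(add(SZ, SZ), add(Z, SZ)))))))))))
  [28] S(S(S(S(S(S(S(add(S(add(Z, add(Z, SZ))), mul(Z, add(add(SZ, SZ), add(Z, SZ)))))))))))
  [29] S(S(S(S(S(S(S(S(add(add(Z, add(Z, SZ)), mul(Z, add(add(SZ, SZ), add(Z, SZ))))))))))))
  [30] S(S(S(S(S(S(S(S(add(add(Z, SZ), mul(Z, add(add(SZ, SZ), add(Z, SZ))))))))))))
  [31] S(S(S(S(S(S(S(S(add(SZ, mul(Z, add(add(SZ, SZ), add(Z, SZ))))))))))))
  [32] S(S(S(S(S(S(S(S(S(add(Z, mul(Z, add(add(SZ, SZ), add(Z, SZ)))))))))))))
  [33] S(S(S(S(S(S(S(S(S(mul(Z, add(add(SZ, SZ), add(Z, SZ))))))))))))
  [34] S^9(Z)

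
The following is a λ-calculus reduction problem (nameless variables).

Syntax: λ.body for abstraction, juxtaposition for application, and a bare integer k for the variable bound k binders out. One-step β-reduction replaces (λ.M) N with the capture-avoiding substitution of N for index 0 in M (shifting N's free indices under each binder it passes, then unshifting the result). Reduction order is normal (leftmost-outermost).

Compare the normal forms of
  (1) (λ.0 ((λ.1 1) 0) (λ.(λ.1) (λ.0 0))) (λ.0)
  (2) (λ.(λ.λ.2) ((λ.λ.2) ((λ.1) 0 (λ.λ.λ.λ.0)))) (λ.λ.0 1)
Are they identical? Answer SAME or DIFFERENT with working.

Answer: DIFFERENT — A ⇓ λ.0, B ⇓ λ.λ.λ.0 1

Derivation:
Term A:
  start: (λ.0 ((λ.1 1) 0) (λ.(λ.1) (λ.0 0))) (λ.0)
  step 1: (λ.0) ((λ.(λ.0) (λ.0)) (λ.0)) (λ.(λ.1) (λ.0 0))
  step 2: (λ.(λ.0) (λ.0)) (λ.0) (λ.(λ.1) (λ.0 0))
  step 3: (λ.0) (λ.0) (λ.(λ.1) (λ.0 0))
  step 4: (λ.0) (λ.(λ.1) (λ.0 0))
  step 5: λ.(λ.1) (λ.0 0)
  step 6: λ.0

Term B:
  start: (λ.(λ.λ.2) ((λ.λ.2) ((λ.1) 0 (λ.λ.λ.λ.0)))) (λ.λ.0 1)
  step 1: (λ.λ.λ.λ.0 1) ((λ.λ.λ.λ.0 1) ((λ.λ.λ.0 1) (λ.λ.0 1) (λ.λ.λ.λ.0)))
  step 2: λ.λ.λ.0 1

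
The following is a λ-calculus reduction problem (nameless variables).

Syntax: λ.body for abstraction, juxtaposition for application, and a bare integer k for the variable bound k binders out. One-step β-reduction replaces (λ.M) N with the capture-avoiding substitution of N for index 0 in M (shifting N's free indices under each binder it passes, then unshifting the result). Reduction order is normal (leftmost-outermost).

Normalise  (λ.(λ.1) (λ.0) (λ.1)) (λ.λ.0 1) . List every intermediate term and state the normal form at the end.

Answer: normal form = λ.0 (λ.λ.λ.0 1)  (in 3 steps)

Derivation:
  start: (λ.(λ.1) (λ.0) (λ.1)) (λ.λ.0 1)
  [1] (λ.λ.λ.0 1) (λ.0) (λ.λ.λ.0 1)
  [2] (λ.λ.0 1) (λ.λ.λ.0 1)
  [3] λ.0 (λ.λ.λ.0 1)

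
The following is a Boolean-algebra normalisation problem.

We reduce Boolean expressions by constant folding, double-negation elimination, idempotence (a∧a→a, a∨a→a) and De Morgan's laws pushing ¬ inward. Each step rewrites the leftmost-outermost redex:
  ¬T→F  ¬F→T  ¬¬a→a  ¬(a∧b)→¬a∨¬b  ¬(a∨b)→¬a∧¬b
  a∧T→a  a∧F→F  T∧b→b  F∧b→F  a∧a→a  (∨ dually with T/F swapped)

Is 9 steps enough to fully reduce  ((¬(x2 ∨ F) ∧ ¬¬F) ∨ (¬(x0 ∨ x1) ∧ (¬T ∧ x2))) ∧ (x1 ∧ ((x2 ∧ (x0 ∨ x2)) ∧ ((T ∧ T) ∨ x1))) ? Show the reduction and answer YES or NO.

  start: ((¬(x2 ∨ F) ∧ ¬¬F) ∨ (¬(x0 ∨ x1) ∧ (¬T ∧ x2))) ∧ (x1 ∧ ((x2 ∧ (x0 ∨ x2)) ∧ ((T ∧ T) ∨ x1)))
  step 1: (((¬x2 ∧ ¬F) ∧ ¬¬F) ∨ (¬(x0 ∨ x1) ∧ (¬T ∧ x2))) ∧ (x1 ∧ ((x2 ∧ (x0 ∨ x2)) ∧ ((T ∧ T) ∨ x1)))
  step 2: (((¬x2 ∧ T) ∧ ¬¬F) ∨ (¬(x0 ∨ x1) ∧ (¬T ∧ x2))) ∧ (x1 ∧ ((x2 ∧ (x0 ∨ x2)) ∧ ((T ∧ T) ∨ x1)))
  step 3: ((¬x2 ∧ ¬¬F) ∨ (¬(x0 ∨ x1) ∧ (¬T ∧ x2))) ∧ (x1 ∧ ((x2 ∧ (x0 ∨ x2)) ∧ ((T ∧ T) ∨ x1)))
  step 4: ((¬x2 ∧ F) ∨ (¬(x0 ∨ x1) ∧ (¬T ∧ x2))) ∧ (x1 ∧ ((x2 ∧ (x0 ∨ x2)) ∧ ((T ∧ T) ∨ x1)))
  step 5: (F ∨ (¬(x0 ∨ x1) ∧ (¬T ∧ x2))) ∧ (x1 ∧ ((x2 ∧ (x0 ∨ x2)) ∧ ((T ∧ T) ∨ x1)))
  step 6: (¬(x0 ∨ x1) ∧ (¬T ∧ x2)) ∧ (x1 ∧ ((x2 ∧ (x0 ∨ x2)) ∧ ((T ∧ T) ∨ x1)))
  step 7: ((¬x0 ∧ ¬x1) ∧ (¬T ∧ x2)) ∧ (x1 ∧ ((x2 ∧ (x0 ∨ x2)) ∧ ((T ∧ T) ∨ x1)))
  step 8: ((¬x0 ∧ ¬x1) ∧ (F ∧ x2)) ∧ (x1 ∧ ((x2 ∧ (x0 ∨ x2)) ∧ ((T ∧ T) ∨ x1)))
  step 9: ((¬x0 ∧ ¬x1) ∧ F) ∧ (x1 ∧ ((x2 ∧ (x0 ∨ x2)) ∧ ((T ∧ T) ∨ x1)))

Answer: NO — after 9 steps the term is ((¬x0 ∧ ¬x1) ∧ F) ∧ (x1 ∧ ((x2 ∧ (x0 ∨ x2)) ∧ ((T ∧ T) ∨ x1))), not yet normal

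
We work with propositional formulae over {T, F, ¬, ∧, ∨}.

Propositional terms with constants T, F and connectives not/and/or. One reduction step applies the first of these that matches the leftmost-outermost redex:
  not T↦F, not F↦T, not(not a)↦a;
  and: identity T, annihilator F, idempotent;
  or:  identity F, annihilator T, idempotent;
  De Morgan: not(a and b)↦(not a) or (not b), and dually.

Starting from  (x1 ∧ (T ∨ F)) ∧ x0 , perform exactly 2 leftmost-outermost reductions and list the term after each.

  start: (x1 ∧ (T ∨ F)) ∧ x0
  step 1: (x1 ∧ T) ∧ x0
  step 2: x1 ∧ x0

Answer: after 2 steps: x1 ∧ x0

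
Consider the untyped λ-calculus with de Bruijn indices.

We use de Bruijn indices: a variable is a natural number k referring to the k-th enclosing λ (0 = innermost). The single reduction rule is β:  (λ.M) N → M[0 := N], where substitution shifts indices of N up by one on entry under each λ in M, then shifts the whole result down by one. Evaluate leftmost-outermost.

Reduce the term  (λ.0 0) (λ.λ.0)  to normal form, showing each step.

  start: (λ.0 0) (λ.λ.0)
  step 1: (λ.λ.0) (λ.λ.0)
  step 2: λ.0

Answer: normal form = λ.0  (in 2 steps)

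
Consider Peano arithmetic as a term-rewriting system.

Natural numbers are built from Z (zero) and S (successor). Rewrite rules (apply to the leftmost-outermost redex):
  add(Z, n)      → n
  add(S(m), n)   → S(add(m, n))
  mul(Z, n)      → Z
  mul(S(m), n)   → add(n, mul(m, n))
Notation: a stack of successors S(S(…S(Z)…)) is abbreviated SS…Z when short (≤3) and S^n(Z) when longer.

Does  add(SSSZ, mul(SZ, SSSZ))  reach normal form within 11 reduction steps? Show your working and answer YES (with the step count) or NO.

  start: add(SSSZ, mul(SZ, SSSZ))
  [1] S(add(SSZ, mul(SZ, SSSZ)))
  [2] S(S(add(SZ, mul(SZ, SSSZ))))
  [3] S(S(S(add(Z, mul(SZ, SSSZ)))))
  [4] S(S(S(mul(SZ, SSSZ))))
  [5] S(S(S(add(SSSZ, mul(Z, SSSZ)))))
  [6] S(S(S(S(add(SSZ, mul(Z, SSSZ))))))
  [7] S(S(S(S(S(add(SZ, mul(Z, SSSZ)))))))
  [8] S(S(S(S(S(S(add(Z, mul(Z, SSSZ))))))))
  [9] S(S(S(S(S(S(mul(Z, SSSZ)))))))
  [10] S^6(Z)

Answer: YES — reaches normal form S^6(Z) in 10 ≤ 11 steps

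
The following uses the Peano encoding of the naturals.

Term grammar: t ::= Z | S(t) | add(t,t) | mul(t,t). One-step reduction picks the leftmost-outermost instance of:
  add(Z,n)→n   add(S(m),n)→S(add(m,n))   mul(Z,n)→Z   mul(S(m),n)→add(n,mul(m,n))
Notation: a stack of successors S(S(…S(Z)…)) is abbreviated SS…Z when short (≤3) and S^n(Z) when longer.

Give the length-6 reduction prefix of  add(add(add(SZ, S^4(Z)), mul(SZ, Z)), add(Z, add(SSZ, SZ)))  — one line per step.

  start: add(add(add(SZ, S^4(Z)), mul(SZ, Z)), add(Z, add(SSZ, SZ)))
  [1] add(add(S(add(Z, S^4(Z))), mul(SZ, Z)), add(Z, add(SSZ, SZ)))
  [2] add(S(add(add(Z, S^4(Z)), mul(SZ, Z))), add(Z, add(SSZ, SZ)))
  [3] S(add(add(add(Z, S^4(Z)), mul(SZ, Z)), add(Z, add(SSZ, SZ))))
  [4] S(add(add(S^4(Z), mul(SZ, Z)), add(Z, add(SSZ, SZ))))
  [5] S(add(S(add(SSSZ, mul(SZ, Z))), add(Z, add(SSZ, SZ))))
  [6] S(S(add(add(SSSZ, mul(SZ, Z)), add(Z, add(SSZ, SZ)))))

Answer: after 6 steps: S(S(add(add(SSSZ, mul(SZ, Z)), add(Z, add(SSZ, SZ)))))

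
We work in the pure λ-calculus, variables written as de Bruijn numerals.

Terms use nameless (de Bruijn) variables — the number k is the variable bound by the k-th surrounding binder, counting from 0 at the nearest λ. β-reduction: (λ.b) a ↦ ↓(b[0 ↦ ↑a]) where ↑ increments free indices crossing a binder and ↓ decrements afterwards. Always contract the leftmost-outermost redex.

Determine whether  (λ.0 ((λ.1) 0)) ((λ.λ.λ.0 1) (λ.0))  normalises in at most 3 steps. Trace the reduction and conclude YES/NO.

  start: (λ.0 ((λ.1) 0)) ((λ.λ.λ.0 1) (λ.0))
  →1  (λ.λ.λ.0 1) (λ.0) ((λ.(λ.λ.λ.0 1) (λ.0)) ((λ.λ.λ.0 1) (λ.0)))
  →2  (λ.λ.0 1) ((λ.(λ.λ.λ.0 1) (λ.0)) ((λ.λ.λ.0 1) (λ.0)))
  →3  λ.0 ((λ.(λ.λ.λ.0 1) (λ.0)) ((λ.λ.λ.0 1) (λ.0)))

Answer: NO — after 3 steps the term is λ.0 ((λ.(λ.λ.λ.0 1) (λ.0)) ((λ.λ.λ.0 1) (λ.0))), not yet normal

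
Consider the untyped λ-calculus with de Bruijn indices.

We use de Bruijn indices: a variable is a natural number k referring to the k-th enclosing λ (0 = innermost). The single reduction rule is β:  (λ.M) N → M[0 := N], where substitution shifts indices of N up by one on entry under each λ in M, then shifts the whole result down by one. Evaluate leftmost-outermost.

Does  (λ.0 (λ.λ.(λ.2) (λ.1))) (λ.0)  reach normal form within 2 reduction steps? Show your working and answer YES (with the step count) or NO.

  start: (λ.0 (λ.λ.(λ.2) (λ.1))) (λ.0)
  step 1: (λ.0) (λ.λ.(λ.2) (λ.1))
  step 2: λ.λ.(λ.2) (λ.1)

Answer: NO — after 2 steps the term is λ.λ.(λ.2) (λ.1), not yet normal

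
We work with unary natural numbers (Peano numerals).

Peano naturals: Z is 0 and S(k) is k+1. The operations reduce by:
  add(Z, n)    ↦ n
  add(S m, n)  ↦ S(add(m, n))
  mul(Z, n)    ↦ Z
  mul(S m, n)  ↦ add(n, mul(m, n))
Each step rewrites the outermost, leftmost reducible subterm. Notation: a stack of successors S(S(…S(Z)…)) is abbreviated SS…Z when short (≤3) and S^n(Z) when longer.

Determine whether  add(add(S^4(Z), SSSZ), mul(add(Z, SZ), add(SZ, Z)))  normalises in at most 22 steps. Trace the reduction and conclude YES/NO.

Answer: YES — reaches normal form S^8(Z) in 20 ≤ 22 steps

Derivation:
  start: add(add(S^4(Z), SSSZ), mul(add(Z, SZ), add(SZ, Z)))
  step 1: add(S(add(SSSZ, SSSZ)), mul(add(Z, SZ), add(SZ, Z)))
  step 2: S(add(add(SSSZ, SSSZ), mul(add(Z, SZ), add(SZ, Z))))
  step 3: S(add(S(add(SSZ, SSSZ)), mul(add(Z, SZ), add(SZ, Z))))
  step 4: S(S(add(add(SSZ, SSSZ), mul(add(Z, SZ), add(SZ, Z)))))
  step 5: S(S(add(S(add(SZ, SSSZ)), mul(add(Z, SZ), add(SZ, Z)))))
  step 6: S(S(S(add(add(SZ, SSSZ), mul(add(Z, SZ), add(SZ, Z))))))
  step 7: S(S(S(add(S(add(Z, SSSZ)), mul(add(Z, SZ), add(SZ, Z))))))
  step 8: S(S(S(S(add(add(Z, SSSZ), mul(add(Z, SZ), add(SZ, Z)))))))
  step 9: S(S(S(S(add(SSSZ, mul(add(Z, SZ), add(SZ, Z)))))))
  step 10: S(S(S(S(S(add(SSZ, mul(add(Z, SZ), add(SZ, Z))))))))
  step 11: S(S(S(S(S(S(add(SZ, mul(add(Z, SZ), add(SZ, Z)))))))))
  step 12: S(S(S(S(S(S(S(add(Z, mul(add(Z, SZ), add(SZ, Z))))))))))
  step 13: S(S(S(S(S(S(S(mul(add(Z, SZ), add(SZ, Z)))))))))
  step 14: S(S(S(S(S(S(S(mul(SZ, add(SZ, Z)))))))))
  step 15: S(S(S(S(S(S(S(add(add(SZ, Z), mul(Z, add(SZ, Z))))))))))
  step 16: S(S(S(S(S(S(S(add(S(add(Z, Z)), mul(Z, add(SZ, Z))))))))))
  step 17: S(S(S(S(S(S(S(S(add(add(Z, Z), mul(Z, add(SZ, Z)))))))))))
  step 18: S(S(S(S(S(S(S(S(add(Z, mul(Z, add(SZ, Z)))))))))))
  step 19: S(S(S(S(S(S(S(S(mul(Z, add(SZ, Z))))))))))
  step 20: S^8(Z)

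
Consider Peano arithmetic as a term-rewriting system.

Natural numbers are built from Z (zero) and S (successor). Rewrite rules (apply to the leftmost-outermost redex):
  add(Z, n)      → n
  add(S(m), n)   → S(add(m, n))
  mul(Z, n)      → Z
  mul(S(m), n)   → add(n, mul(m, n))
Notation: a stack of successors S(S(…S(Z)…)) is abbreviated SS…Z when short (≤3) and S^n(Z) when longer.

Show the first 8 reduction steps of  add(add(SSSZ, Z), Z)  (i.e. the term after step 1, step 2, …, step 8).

Answer: after 8 steps: SSSZ

Derivation:
  start: add(add(SSSZ, Z), Z)
  [1] add(S(add(SSZ, Z)), Z)
  [2] S(add(add(SSZ, Z), Z))
  [3] S(add(S(add(SZ, Z)), Z))
  [4] S(S(add(add(SZ, Z), Z)))
  [5] S(S(add(S(add(Z, Z)), Z)))
  [6] S(S(S(add(add(Z, Z), Z))))
  [7] S(S(S(add(Z, Z))))
  [8] SSSZ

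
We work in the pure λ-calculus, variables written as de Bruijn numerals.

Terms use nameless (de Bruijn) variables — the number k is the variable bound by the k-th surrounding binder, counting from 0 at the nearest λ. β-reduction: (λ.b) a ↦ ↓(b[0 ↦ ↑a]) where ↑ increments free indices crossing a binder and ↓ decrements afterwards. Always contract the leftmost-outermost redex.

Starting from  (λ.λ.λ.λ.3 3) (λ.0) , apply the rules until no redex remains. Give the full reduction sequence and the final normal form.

  start: (λ.λ.λ.λ.3 3) (λ.0)
  step 1: λ.λ.λ.(λ.0) (λ.0)
  step 2: λ.λ.λ.λ.0

Answer: normal form = λ.λ.λ.λ.0  (in 2 steps)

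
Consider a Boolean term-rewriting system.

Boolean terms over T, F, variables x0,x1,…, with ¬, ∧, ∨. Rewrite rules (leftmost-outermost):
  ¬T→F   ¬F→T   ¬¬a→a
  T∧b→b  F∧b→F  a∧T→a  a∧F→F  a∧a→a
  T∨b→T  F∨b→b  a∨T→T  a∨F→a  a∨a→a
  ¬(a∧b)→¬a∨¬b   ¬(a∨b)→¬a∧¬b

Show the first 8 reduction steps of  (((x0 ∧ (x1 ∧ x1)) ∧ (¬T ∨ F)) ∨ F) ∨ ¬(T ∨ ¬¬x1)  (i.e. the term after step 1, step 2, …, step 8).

Answer: after 8 steps: F ∧ ¬¬¬x1

Reduction:
  start: (((x0 ∧ (x1 ∧ x1)) ∧ (¬T ∨ F)) ∨ F) ∨ ¬(T ∨ ¬¬x1)
  [1] ((x0 ∧ (x1 ∧ x1)) ∧ (¬T ∨ F)) ∨ ¬(T ∨ ¬¬x1)
  [2] ((x0 ∧ x1) ∧ (¬T ∨ F)) ∨ ¬(T ∨ ¬¬x1)
  [3] ((x0 ∧ x1) ∧ ¬T) ∨ ¬(T ∨ ¬¬x1)
  [4] ((x0 ∧ x1) ∧ F) ∨ ¬(T ∨ ¬¬x1)
  [5] F ∨ ¬(T ∨ ¬¬x1)
  [6] ¬(T ∨ ¬¬x1)
  [7] ¬T ∧ ¬¬¬x1
  [8] F ∧ ¬¬¬x1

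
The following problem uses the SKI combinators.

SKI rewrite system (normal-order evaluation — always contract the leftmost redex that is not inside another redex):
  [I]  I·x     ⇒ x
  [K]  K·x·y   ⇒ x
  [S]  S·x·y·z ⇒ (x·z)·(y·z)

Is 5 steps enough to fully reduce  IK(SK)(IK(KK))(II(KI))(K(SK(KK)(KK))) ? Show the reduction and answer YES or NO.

Answer: NO — after 5 steps the term is K(K(KK)(KK(KK))), not yet normal

Reduction:
  start: IK(SK)(IK(KK))(II(KI))(K(SK(KK)(KK)))
  step 1: K(SK)(IK(KK))(II(KI))(K(SK(KK)(KK)))
  step 2: SK(II(KI))(K(SK(KK)(KK)))
  step 3: K(K(SK(KK)(KK)))(II(KI)(K(SK(KK)(KK))))
  step 4: K(SK(KK)(KK))
  step 5: K(K(KK)(KK(KK)))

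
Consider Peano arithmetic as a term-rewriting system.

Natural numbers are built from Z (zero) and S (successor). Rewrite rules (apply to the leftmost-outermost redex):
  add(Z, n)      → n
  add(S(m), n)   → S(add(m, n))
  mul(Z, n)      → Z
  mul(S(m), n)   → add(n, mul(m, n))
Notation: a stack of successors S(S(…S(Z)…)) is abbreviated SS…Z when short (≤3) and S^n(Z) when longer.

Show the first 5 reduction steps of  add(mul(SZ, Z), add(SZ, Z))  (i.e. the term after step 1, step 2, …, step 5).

  start: add(mul(SZ, Z), add(SZ, Z))
  →1  add(add(Z, mul(Z, Z)), add(SZ, Z))
  →2  add(mul(Z, Z), add(SZ, Z))
  →3  add(Z, add(SZ, Z))
  →4  add(SZ, Z)
  →5  S(add(Z, Z))

Answer: after 5 steps: S(add(Z, Z))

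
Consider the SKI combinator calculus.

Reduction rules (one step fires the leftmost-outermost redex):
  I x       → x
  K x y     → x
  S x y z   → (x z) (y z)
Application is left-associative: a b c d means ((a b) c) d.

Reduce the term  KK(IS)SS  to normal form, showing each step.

Answer: normal form = S  (in 2 steps)

Derivation:
  start: KK(IS)SS
  step 1: KSS
  step 2: S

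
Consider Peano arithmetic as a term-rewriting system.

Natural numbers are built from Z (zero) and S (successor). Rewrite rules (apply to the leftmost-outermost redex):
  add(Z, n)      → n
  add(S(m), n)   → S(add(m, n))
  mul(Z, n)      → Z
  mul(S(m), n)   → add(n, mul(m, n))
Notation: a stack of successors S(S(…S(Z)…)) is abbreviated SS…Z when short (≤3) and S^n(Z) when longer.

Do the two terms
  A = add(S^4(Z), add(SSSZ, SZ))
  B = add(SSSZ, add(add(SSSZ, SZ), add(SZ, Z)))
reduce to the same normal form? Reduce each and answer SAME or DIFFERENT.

Answer: SAME — A ⇓ S^8(Z), B ⇓ S^8(Z)

Reduction:
Term A:
  start: add(S^4(Z), add(SSSZ, SZ))
  →1  S(add(SSSZ, add(SSSZ, SZ)))
  →2  S(S(add(SSZ, add(SSSZ, SZ))))
  →3  S(S(S(add(SZ, add(SSSZ, SZ)))))
  →4  S(S(S(S(add(Z, add(SSSZ, SZ))))))
  →5  S(S(S(S(add(SSSZ, SZ)))))
  →6  S(S(S(S(S(add(SSZ, SZ))))))
  →7  S(S(S(S(S(S(add(SZ, SZ)))))))
  →8  S(S(S(S(S(S(S(add(Z, SZ))))))))
  →9  S^8(Z)

Term B:
  start: add(SSSZ, add(add(SSSZ, SZ), add(SZ, Z)))
  →1  S(add(SSZ, add(add(SSSZ, SZ), add(SZ, Z))))
  →2  S(S(add(SZ, add(add(SSSZ, SZ), add(SZ, Z)))))
  →3  S(S(S(add(Z, add(add(SSSZ, SZ), add(SZ, Z))))))
  →4  S(S(S(add(add(SSSZ, SZ), add(SZ, Z)))))
  →5  S(S(S(add(S(add(SSZ, SZ)), add(SZ, Z)))))
  →6  S(S(S(S(add(add(SSZ, SZ), add(SZ, Z))))))
  →7  S(S(S(S(add(S(add(SZ, SZ)), add(SZ, Z))))))
  →8  S(S(S(S(S(add(add(SZ, SZ), add(SZ, Z)))))))
  →9  S(S(S(S(S(add(S(add(Z, SZ)), add(SZ, Z)))))))
  →10  S(S(S(S(S(S(add(add(Z, SZ), add(SZ, Z))))))))
  →11  S(S(S(S(S(S(add(SZ, add(SZ, Z))))))))
  →12  S(S(S(S(S(S(S(add(Z, add(SZ, Z)))))))))
  →13  S(S(S(S(S(S(S(add(SZ, Z))))))))
  →14  S(S(S(S(S(S(S(S(add(Z, Z)))))))))
  →15  S^8(Z)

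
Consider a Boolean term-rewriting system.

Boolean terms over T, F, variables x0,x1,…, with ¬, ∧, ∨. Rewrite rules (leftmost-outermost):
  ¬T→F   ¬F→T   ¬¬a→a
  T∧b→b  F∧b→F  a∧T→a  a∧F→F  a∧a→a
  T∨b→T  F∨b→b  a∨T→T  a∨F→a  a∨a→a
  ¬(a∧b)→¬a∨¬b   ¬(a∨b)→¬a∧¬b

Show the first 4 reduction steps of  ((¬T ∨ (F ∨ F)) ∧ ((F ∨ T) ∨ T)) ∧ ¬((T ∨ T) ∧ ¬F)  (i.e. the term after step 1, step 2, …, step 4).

Answer: after 4 steps: F ∧ ¬((T ∨ T) ∧ ¬F)

Reduction:
  start: ((¬T ∨ (F ∨ F)) ∧ ((F ∨ T) ∨ T)) ∧ ¬((T ∨ T) ∧ ¬F)
  step 1: ((F ∨ (F ∨ F)) ∧ ((F ∨ T) ∨ T)) ∧ ¬((T ∨ T) ∧ ¬F)
  step 2: ((F ∨ F) ∧ ((F ∨ T) ∨ T)) ∧ ¬((T ∨ T) ∧ ¬F)
  step 3: (F ∧ ((F ∨ T) ∨ T)) ∧ ¬((T ∨ T) ∧ ¬F)
  step 4: F ∧ ¬((T ∨ T) ∧ ¬F)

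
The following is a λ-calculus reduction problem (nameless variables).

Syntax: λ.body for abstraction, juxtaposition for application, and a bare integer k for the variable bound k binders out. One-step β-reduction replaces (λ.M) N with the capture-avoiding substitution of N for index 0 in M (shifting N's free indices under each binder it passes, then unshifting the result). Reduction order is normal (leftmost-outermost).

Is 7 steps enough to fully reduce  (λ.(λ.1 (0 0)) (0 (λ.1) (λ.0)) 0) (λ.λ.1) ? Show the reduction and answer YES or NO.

Answer: YES — reaches normal form λ.λ.1 in 7 ≤ 7 steps

Derivation:
  start: (λ.(λ.1 (0 0)) (0 (λ.1) (λ.0)) 0) (λ.λ.1)
  [1] (λ.(λ.λ.1) (0 0)) ((λ.λ.1) (λ.λ.λ.1) (λ.0)) (λ.λ.1)
  [2] (λ.λ.1) ((λ.λ.1) (λ.λ.λ.1) (λ.0) ((λ.λ.1) (λ.λ.λ.1) (λ.0))) (λ.λ.1)
  [3] (λ.(λ.λ.1) (λ.λ.λ.1) (λ.0) ((λ.λ.1) (λ.λ.λ.1) (λ.0))) (λ.λ.1)
  [4] (λ.λ.1) (λ.λ.λ.1) (λ.0) ((λ.λ.1) (λ.λ.λ.1) (λ.0))
  [5] (λ.λ.λ.λ.1) (λ.0) ((λ.λ.1) (λ.λ.λ.1) (λ.0))
  [6] (λ.λ.λ.1) ((λ.λ.1) (λ.λ.λ.1) (λ.0))
  [7] λ.λ.1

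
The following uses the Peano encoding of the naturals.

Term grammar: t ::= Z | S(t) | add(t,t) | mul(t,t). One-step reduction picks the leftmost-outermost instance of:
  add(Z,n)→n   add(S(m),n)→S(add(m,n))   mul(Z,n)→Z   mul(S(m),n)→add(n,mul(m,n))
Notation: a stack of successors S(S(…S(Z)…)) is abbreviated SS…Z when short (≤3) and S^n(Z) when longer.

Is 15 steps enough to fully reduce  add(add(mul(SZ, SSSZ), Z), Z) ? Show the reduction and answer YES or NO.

Answer: YES — reaches normal form SSSZ in 14 ≤ 15 steps

Reduction:
  start: add(add(mul(SZ, SSSZ), Z), Z)
  →1  add(add(add(SSSZ, mul(Z, SSSZ)), Z), Z)
  →2  add(add(S(add(SSZ, mul(Z, SSSZ))), Z), Z)
  →3  add(S(add(add(SSZ, mul(Z, SSSZ)), Z)), Z)
  →4  S(add(add(add(SSZ, mul(Z, SSSZ)), Z), Z))
  →5  S(add(add(S(add(SZ, mul(Z, SSSZ))), Z), Z))
  →6  S(add(S(add(add(SZ, mul(Z, SSSZ)), Z)), Z))
  →7  S(S(add(add(add(SZ, mul(Z, SSSZ)), Z), Z)))
  →8  S(S(add(add(S(add(Z, mul(Z, SSSZ))), Z), Z)))
  →9  S(S(add(S(add(add(Z, mul(Z, SSSZ)), Z)), Z)))
  →10  S(S(S(add(add(add(Z, mul(Z, SSSZ)), Z), Z))))
  →11  S(S(S(add(add(mul(Z, SSSZ), Z), Z))))
  →12  S(S(S(add(add(Z, Z), Z))))
  →13  S(S(S(add(Z, Z))))
  →14  SSSZ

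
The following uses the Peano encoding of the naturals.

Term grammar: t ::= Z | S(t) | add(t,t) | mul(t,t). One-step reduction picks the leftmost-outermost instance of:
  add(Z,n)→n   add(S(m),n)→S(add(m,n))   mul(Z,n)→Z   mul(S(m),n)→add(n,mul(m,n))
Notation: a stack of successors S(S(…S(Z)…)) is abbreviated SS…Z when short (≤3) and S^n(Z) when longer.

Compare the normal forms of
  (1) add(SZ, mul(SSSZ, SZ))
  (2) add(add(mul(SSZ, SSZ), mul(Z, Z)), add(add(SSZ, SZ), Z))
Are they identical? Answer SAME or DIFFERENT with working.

Answer: DIFFERENT — A ⇓ S^4(Z), B ⇓ S^7(Z)

Working:
Term A:
  start: add(SZ, mul(SSSZ, SZ))
  [1] S(add(Z, mul(SSSZ, SZ)))
  [2] S(mul(SSSZ, SZ))
  [3] S(add(SZ, mul(SSZ, SZ)))
  [4] S(S(add(Z, mul(SSZ, SZ))))
  [5] S(S(mul(SSZ, SZ)))
  [6] S(S(add(SZ, mul(SZ, SZ))))
  [7] S(S(S(add(Z, mul(SZ, SZ)))))
  [8] S(S(S(mul(SZ, SZ))))
  [9] S(S(S(add(SZ, mul(Z, SZ)))))
  [10] S(S(S(S(add(Z, mul(Z, SZ))))))
  [11] S(S(S(S(mul(Z, SZ)))))
  [12] S^4(Z)

Term B:
  start: add(add(mul(SSZ, SSZ), mul(Z, Z)), add(add(SSZ, SZ), Z))
  [1] add(add(add(SSZ, mul(SZ, SSZ)), mul(Z, Z)), add(add(SSZ, SZ), Z))
  [2] add(add(S(add(SZ, mul(SZ, SSZ))), mul(Z, Z)), add(add(SSZ, SZ), Z))
  [3] add(S(add(add(SZ, mul(SZ, SSZ)), mul(Z, Z))), add(add(SSZ, SZ), Z))
  [4] S(add(add(add(SZ, mul(SZ, SSZ)), mul(Z, Z)), add(add(SSZ, SZ), Z)))
  [5] S(add(add(S(add(Z, mul(SZ, SSZ))), mul(Z, Z)), add(add(SSZ, SZ), Z)))
  [6] S(add(S(add(add(Z, mul(SZ, SSZ)), mul(Z, Z))), add(add(SSZ, SZ), Z)))
  [7] S(S(add(add(add(Z, mul(SZ, SSZ)), mul(Z, Z)), add(add(SSZ, SZ), Z))))
  [8] S(S(add(add(mul(SZ, SSZ), mul(Z, Z)), add(add(SSZ, SZ), Z))))
  [9] S(S(add(add(add(SSZ, mul(Z, SSZ)), mul(Z, Z)), add(add(SSZ, SZ), Z))))
  [10] S(S(add(add(S(add(SZ, mul(Z, SSZ))), mul(Z, Z)), add(add(SSZ, SZ), Z))))
  [11] S(S(add(S(add(add(SZ, mul(Z, SSZ)), mul(Z, Z))), add(add(SSZ, SZ), Z))))
  [12] S(S(S(add(add(add(SZ, mul(Z, SSZ)), mul(Z, Z)), add(add(SSZ, SZ), Z)))))
  [13] S(S(S(add(add(S(add(Z, mul(Z, SSZ))), mul(Z, Z)), add(add(SSZ, SZ), Z)))))
  [14] S(S(S(add(S(add(add(Z, mul(Z, SSZ)), mul(Z, Z))), add(add(SSZ, SZ), Z)))))
  [15] S(S(S(S(add(add(add(Z, mul(Z, SSZ)), mul(Z, Z)), add(add(SSZ, SZ), Z))))))
  [16] S(S(S(S(add(add(mul(Z, SSZ), mul(Z, Z)), add(add(SSZ, SZ), Z))))))
  [17] S(S(S(S(add(add(Z, mul(Z, Z)), add(add(SSZ, SZ), Z))))))
  [18] S(S(S(S(add(mul(Z, Z), add(add(SSZ, SZ), Z))))))
  [19] S(S(S(S(add(Z, add(add(SSZ, SZ), Z))))))
  [20] S(S(S(S(add(add(SSZ, SZ), Z)))))
  [21] S(S(S(S(add(S(add(SZ, SZ)), Z)))))
  [22] S(S(S(S(S(add(add(SZ, SZ), Z))))))
  [23] S(S(S(S(S(add(S(add(Z, SZ)), Z))))))
  [24] S(S(S(S(S(S(add(add(Z, SZ), Z)))))))
  [25] S(S(S(S(S(S(add(SZ, Z)))))))
  [26] S(S(S(S(S(S(S(add(Z, Z))))))))
  [27] S^7(Z)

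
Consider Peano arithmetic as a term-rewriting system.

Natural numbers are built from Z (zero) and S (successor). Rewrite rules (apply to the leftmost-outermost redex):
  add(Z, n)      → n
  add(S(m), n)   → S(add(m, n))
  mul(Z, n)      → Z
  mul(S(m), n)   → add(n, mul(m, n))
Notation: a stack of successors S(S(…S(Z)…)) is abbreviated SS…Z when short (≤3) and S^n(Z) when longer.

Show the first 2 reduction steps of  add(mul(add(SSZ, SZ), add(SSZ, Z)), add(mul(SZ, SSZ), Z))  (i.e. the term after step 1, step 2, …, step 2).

  start: add(mul(add(SSZ, SZ), add(SSZ, Z)), add(mul(SZ, SSZ), Z))
  [1] add(mul(S(add(SZ, SZ)), add(SSZ, Z)), add(mul(SZ, SSZ), Z))
  [2] add(add(add(SSZ, Z), mul(add(SZ, SZ), add(SSZ, Z))), add(mul(SZ, SSZ), Z))

Answer: after 2 steps: add(add(add(SSZ, Z), mul(add(SZ, SZ), add(SSZ, Z))), add(mul(SZ, SSZ), Z))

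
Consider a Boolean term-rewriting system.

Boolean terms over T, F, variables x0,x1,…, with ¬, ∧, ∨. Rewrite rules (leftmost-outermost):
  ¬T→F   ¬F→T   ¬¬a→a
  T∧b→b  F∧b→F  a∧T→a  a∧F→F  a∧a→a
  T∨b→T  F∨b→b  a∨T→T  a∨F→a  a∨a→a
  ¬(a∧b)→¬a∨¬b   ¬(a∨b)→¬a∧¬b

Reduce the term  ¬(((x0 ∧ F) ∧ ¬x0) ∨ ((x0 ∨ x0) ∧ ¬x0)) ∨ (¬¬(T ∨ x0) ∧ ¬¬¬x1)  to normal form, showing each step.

  start: ¬(((x0 ∧ F) ∧ ¬x0) ∨ ((x0 ∨ x0) ∧ ¬x0)) ∨ (¬¬(T ∨ x0) ∧ ¬¬¬x1)
  [1] (¬((x0 ∧ F) ∧ ¬x0) ∧ ¬((x0 ∨ x0) ∧ ¬x0)) ∨ (¬¬(T ∨ x0) ∧ ¬¬¬x1)
  [2] ((¬(x0 ∧ F) ∨ ¬¬x0) ∧ ¬((x0 ∨ x0) ∧ ¬x0)) ∨ (¬¬(T ∨ x0) ∧ ¬¬¬x1)
  [3] (((¬x0 ∨ ¬F) ∨ ¬¬x0) ∧ ¬((x0 ∨ x0) ∧ ¬x0)) ∨ (¬¬(T ∨ x0) ∧ ¬¬¬x1)
  [4] (((¬x0 ∨ T) ∨ ¬¬x0) ∧ ¬((x0 ∨ x0) ∧ ¬x0)) ∨ (¬¬(T ∨ x0) ∧ ¬¬¬x1)
  [5] ((T ∨ ¬¬x0) ∧ ¬((x0 ∨ x0) ∧ ¬x0)) ∨ (¬¬(T ∨ x0) ∧ ¬¬¬x1)
  [6] (T ∧ ¬((x0 ∨ x0) ∧ ¬x0)) ∨ (¬¬(T ∨ x0) ∧ ¬¬¬x1)
  [7] ¬((x0 ∨ x0) ∧ ¬x0) ∨ (¬¬(T ∨ x0) ∧ ¬¬¬x1)
  [8] (¬(x0 ∨ x0) ∨ ¬¬x0) ∨ (¬¬(T ∨ x0) ∧ ¬¬¬x1)
  [9] ((¬x0 ∧ ¬x0) ∨ ¬¬x0) ∨ (¬¬(T ∨ x0) ∧ ¬¬¬x1)
  [10] (¬x0 ∨ ¬¬x0) ∨ (¬¬(T ∨ x0) ∧ ¬¬¬x1)
  [11] (¬x0 ∨ x0) ∨ (¬¬(T ∨ x0) ∧ ¬¬¬x1)
  [12] (¬x0 ∨ x0) ∨ ((T ∨ x0) ∧ ¬¬¬x1)
  [13] (¬x0 ∨ x0) ∨ (T ∧ ¬¬¬x1)
  [14] (¬x0 ∨ x0) ∨ ¬¬¬x1
  [15] (¬x0 ∨ x0) ∨ ¬x1

Answer: normal form = (¬x0 ∨ x0) ∨ ¬x1  (in 15 steps)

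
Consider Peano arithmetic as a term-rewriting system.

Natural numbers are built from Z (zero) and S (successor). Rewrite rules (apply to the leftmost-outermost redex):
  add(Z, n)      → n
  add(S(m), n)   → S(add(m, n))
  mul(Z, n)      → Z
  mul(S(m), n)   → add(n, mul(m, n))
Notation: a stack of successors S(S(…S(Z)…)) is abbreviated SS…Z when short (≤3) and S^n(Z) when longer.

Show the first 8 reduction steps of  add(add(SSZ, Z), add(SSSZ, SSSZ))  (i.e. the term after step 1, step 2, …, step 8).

Answer: after 8 steps: S(S(S(S(add(SZ, SSSZ)))))

Reduction:
  start: add(add(SSZ, Z), add(SSSZ, SSSZ))
  step 1: add(S(add(SZ, Z)), add(SSSZ, SSSZ))
  step 2: S(add(add(SZ, Z), add(SSSZ, SSSZ)))
  step 3: S(add(S(add(Z, Z)), add(SSSZ, SSSZ)))
  step 4: S(S(add(add(Z, Z), add(SSSZ, SSSZ))))
  step 5: S(S(add(Z, add(SSSZ, SSSZ))))
  step 6: S(S(add(SSSZ, SSSZ)))
  step 7: S(S(S(add(SSZ, SSSZ))))
  step 8: S(S(S(S(add(SZ, SSSZ)))))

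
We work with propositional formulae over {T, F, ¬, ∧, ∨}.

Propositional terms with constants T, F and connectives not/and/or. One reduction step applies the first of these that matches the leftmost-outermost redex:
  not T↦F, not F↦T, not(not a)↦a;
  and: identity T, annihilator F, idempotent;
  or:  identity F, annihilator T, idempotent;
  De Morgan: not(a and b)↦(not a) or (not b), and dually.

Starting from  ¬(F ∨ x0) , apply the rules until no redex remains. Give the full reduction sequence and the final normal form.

Answer: normal form = ¬x0  (in 3 steps)

Working:
  start: ¬(F ∨ x0)
  [1] ¬F ∧ ¬x0
  [2] T ∧ ¬x0
  [3] ¬x0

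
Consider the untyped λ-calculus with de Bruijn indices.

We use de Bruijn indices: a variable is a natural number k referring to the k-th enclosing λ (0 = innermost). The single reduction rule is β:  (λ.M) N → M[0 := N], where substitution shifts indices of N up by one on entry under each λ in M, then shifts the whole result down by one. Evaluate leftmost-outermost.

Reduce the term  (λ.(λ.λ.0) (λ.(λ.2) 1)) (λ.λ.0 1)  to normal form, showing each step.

  start: (λ.(λ.λ.0) (λ.(λ.2) 1)) (λ.λ.0 1)
  step 1: (λ.λ.0) (λ.(λ.λ.λ.0 1) (λ.λ.0 1))
  step 2: λ.0

Answer: normal form = λ.0  (in 2 steps)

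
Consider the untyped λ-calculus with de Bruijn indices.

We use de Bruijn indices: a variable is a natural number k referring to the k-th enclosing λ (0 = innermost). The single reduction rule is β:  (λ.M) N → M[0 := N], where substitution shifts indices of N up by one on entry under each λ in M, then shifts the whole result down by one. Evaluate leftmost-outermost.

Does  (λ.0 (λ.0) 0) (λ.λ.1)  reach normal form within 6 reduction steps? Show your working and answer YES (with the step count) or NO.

  start: (λ.0 (λ.0) 0) (λ.λ.1)
  [1] (λ.λ.1) (λ.0) (λ.λ.1)
  [2] (λ.λ.0) (λ.λ.1)
  [3] λ.0

Answer: YES — reaches normal form λ.0 in 3 ≤ 6 steps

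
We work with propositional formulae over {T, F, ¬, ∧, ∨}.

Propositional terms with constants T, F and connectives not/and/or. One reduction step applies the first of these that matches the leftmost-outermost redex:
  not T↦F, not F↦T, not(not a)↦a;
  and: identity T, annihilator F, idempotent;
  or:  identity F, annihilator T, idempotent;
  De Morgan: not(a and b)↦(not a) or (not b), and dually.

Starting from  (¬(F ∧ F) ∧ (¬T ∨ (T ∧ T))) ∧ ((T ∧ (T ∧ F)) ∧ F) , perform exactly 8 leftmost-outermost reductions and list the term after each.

Answer: after 8 steps: (T ∧ (T ∧ F)) ∧ F

Derivation:
  start: (¬(F ∧ F) ∧ (¬T ∨ (T ∧ T))) ∧ ((T ∧ (T ∧ F)) ∧ F)
  →1  ((¬F ∨ ¬F) ∧ (¬T ∨ (T ∧ T))) ∧ ((T ∧ (T ∧ F)) ∧ F)
  →2  (¬F ∧ (¬T ∨ (T ∧ T))) ∧ ((T ∧ (T ∧ F)) ∧ F)
  →3  (T ∧ (¬T ∨ (T ∧ T))) ∧ ((T ∧ (T ∧ F)) ∧ F)
  →4  (¬T ∨ (T ∧ T)) ∧ ((T ∧ (T ∧ F)) ∧ F)
  →5  (F ∨ (T ∧ T)) ∧ ((T ∧ (T ∧ F)) ∧ F)
  →6  (T ∧ T) ∧ ((T ∧ (T ∧ F)) ∧ F)
  →7  T ∧ ((T ∧ (T ∧ F)) ∧ F)
  →8  (T ∧ (T ∧ F)) ∧ F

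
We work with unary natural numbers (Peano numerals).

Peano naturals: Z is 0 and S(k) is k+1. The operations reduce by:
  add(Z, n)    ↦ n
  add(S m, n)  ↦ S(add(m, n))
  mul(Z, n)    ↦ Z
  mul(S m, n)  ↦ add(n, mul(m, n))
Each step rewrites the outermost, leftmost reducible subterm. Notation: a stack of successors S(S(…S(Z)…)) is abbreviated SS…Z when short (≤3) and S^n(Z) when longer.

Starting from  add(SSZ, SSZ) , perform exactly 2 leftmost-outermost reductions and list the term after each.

Answer: after 2 steps: S(S(add(Z, SSZ)))

Derivation:
  start: add(SSZ, SSZ)
  step 1: S(add(SZ, SSZ))
  step 2: S(S(add(Z, SSZ)))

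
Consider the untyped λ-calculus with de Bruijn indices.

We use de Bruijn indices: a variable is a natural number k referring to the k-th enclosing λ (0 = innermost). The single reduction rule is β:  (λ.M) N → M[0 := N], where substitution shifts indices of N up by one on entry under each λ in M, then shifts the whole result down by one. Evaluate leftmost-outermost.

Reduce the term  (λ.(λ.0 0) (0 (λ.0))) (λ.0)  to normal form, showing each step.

Answer: normal form = λ.0  (in 5 steps)

Working:
  start: (λ.(λ.0 0) (0 (λ.0))) (λ.0)
  [1] (λ.0 0) ((λ.0) (λ.0))
  [2] (λ.0) (λ.0) ((λ.0) (λ.0))
  [3] (λ.0) ((λ.0) (λ.0))
  [4] (λ.0) (λ.0)
  [5] λ.0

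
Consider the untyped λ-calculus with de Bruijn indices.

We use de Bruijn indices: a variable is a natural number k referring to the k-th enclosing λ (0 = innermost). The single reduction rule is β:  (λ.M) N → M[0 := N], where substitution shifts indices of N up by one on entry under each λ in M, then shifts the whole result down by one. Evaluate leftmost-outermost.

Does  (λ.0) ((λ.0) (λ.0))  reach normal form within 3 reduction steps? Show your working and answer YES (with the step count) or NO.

Answer: YES — reaches normal form λ.0 in 2 ≤ 3 steps

Derivation:
  start: (λ.0) ((λ.0) (λ.0))
  →1  (λ.0) (λ.0)
  →2  λ.0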